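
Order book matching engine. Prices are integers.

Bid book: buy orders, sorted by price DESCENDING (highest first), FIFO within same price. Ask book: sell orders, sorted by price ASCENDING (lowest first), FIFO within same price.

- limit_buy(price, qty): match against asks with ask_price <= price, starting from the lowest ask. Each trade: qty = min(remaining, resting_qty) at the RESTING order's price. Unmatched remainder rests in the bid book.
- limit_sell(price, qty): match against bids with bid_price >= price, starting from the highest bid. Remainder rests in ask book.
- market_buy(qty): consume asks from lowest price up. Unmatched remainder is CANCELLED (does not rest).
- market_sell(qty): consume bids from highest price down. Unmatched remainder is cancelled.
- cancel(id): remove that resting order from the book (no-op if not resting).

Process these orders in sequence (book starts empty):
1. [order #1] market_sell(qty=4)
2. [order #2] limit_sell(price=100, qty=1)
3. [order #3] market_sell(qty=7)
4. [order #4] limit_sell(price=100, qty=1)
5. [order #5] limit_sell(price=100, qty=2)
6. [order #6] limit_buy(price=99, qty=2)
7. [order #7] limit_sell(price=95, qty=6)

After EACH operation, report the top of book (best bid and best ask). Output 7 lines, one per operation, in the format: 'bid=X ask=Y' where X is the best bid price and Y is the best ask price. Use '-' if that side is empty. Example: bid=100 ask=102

After op 1 [order #1] market_sell(qty=4): fills=none; bids=[-] asks=[-]
After op 2 [order #2] limit_sell(price=100, qty=1): fills=none; bids=[-] asks=[#2:1@100]
After op 3 [order #3] market_sell(qty=7): fills=none; bids=[-] asks=[#2:1@100]
After op 4 [order #4] limit_sell(price=100, qty=1): fills=none; bids=[-] asks=[#2:1@100 #4:1@100]
After op 5 [order #5] limit_sell(price=100, qty=2): fills=none; bids=[-] asks=[#2:1@100 #4:1@100 #5:2@100]
After op 6 [order #6] limit_buy(price=99, qty=2): fills=none; bids=[#6:2@99] asks=[#2:1@100 #4:1@100 #5:2@100]
After op 7 [order #7] limit_sell(price=95, qty=6): fills=#6x#7:2@99; bids=[-] asks=[#7:4@95 #2:1@100 #4:1@100 #5:2@100]

Answer: bid=- ask=-
bid=- ask=100
bid=- ask=100
bid=- ask=100
bid=- ask=100
bid=99 ask=100
bid=- ask=95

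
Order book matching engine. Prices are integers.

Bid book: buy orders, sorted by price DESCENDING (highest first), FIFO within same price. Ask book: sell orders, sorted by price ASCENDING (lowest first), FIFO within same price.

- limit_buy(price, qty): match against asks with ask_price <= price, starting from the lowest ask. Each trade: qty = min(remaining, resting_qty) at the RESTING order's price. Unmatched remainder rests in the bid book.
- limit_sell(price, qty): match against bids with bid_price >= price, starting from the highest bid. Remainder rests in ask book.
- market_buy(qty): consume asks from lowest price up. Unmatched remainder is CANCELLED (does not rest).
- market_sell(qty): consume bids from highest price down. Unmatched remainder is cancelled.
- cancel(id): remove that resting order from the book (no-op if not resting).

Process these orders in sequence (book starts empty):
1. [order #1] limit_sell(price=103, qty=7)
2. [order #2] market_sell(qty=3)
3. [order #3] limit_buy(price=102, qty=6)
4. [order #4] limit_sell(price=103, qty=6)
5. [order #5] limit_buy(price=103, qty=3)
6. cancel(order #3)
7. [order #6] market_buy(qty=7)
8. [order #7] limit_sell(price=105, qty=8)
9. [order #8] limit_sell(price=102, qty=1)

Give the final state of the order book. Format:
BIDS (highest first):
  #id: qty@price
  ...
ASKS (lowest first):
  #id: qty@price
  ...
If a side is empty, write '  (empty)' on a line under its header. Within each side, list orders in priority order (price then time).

Answer: BIDS (highest first):
  (empty)
ASKS (lowest first):
  #8: 1@102
  #4: 3@103
  #7: 8@105

Derivation:
After op 1 [order #1] limit_sell(price=103, qty=7): fills=none; bids=[-] asks=[#1:7@103]
After op 2 [order #2] market_sell(qty=3): fills=none; bids=[-] asks=[#1:7@103]
After op 3 [order #3] limit_buy(price=102, qty=6): fills=none; bids=[#3:6@102] asks=[#1:7@103]
After op 4 [order #4] limit_sell(price=103, qty=6): fills=none; bids=[#3:6@102] asks=[#1:7@103 #4:6@103]
After op 5 [order #5] limit_buy(price=103, qty=3): fills=#5x#1:3@103; bids=[#3:6@102] asks=[#1:4@103 #4:6@103]
After op 6 cancel(order #3): fills=none; bids=[-] asks=[#1:4@103 #4:6@103]
After op 7 [order #6] market_buy(qty=7): fills=#6x#1:4@103 #6x#4:3@103; bids=[-] asks=[#4:3@103]
After op 8 [order #7] limit_sell(price=105, qty=8): fills=none; bids=[-] asks=[#4:3@103 #7:8@105]
After op 9 [order #8] limit_sell(price=102, qty=1): fills=none; bids=[-] asks=[#8:1@102 #4:3@103 #7:8@105]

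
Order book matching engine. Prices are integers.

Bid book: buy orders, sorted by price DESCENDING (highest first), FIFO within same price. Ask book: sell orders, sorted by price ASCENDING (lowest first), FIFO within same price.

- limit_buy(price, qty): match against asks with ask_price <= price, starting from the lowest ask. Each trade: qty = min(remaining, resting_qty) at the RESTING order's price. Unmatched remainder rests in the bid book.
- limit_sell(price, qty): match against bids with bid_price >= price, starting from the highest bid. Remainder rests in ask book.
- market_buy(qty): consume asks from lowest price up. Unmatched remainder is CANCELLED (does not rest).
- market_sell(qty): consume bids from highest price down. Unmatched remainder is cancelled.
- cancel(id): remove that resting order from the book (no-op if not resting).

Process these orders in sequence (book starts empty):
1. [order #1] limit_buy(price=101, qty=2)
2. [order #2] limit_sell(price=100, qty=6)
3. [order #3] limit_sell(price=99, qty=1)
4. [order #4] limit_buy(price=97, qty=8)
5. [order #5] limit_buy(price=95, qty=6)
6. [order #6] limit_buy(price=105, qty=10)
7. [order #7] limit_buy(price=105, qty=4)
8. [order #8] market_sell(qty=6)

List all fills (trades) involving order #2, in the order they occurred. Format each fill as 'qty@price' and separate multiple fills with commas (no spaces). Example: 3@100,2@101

After op 1 [order #1] limit_buy(price=101, qty=2): fills=none; bids=[#1:2@101] asks=[-]
After op 2 [order #2] limit_sell(price=100, qty=6): fills=#1x#2:2@101; bids=[-] asks=[#2:4@100]
After op 3 [order #3] limit_sell(price=99, qty=1): fills=none; bids=[-] asks=[#3:1@99 #2:4@100]
After op 4 [order #4] limit_buy(price=97, qty=8): fills=none; bids=[#4:8@97] asks=[#3:1@99 #2:4@100]
After op 5 [order #5] limit_buy(price=95, qty=6): fills=none; bids=[#4:8@97 #5:6@95] asks=[#3:1@99 #2:4@100]
After op 6 [order #6] limit_buy(price=105, qty=10): fills=#6x#3:1@99 #6x#2:4@100; bids=[#6:5@105 #4:8@97 #5:6@95] asks=[-]
After op 7 [order #7] limit_buy(price=105, qty=4): fills=none; bids=[#6:5@105 #7:4@105 #4:8@97 #5:6@95] asks=[-]
After op 8 [order #8] market_sell(qty=6): fills=#6x#8:5@105 #7x#8:1@105; bids=[#7:3@105 #4:8@97 #5:6@95] asks=[-]

Answer: 2@101,4@100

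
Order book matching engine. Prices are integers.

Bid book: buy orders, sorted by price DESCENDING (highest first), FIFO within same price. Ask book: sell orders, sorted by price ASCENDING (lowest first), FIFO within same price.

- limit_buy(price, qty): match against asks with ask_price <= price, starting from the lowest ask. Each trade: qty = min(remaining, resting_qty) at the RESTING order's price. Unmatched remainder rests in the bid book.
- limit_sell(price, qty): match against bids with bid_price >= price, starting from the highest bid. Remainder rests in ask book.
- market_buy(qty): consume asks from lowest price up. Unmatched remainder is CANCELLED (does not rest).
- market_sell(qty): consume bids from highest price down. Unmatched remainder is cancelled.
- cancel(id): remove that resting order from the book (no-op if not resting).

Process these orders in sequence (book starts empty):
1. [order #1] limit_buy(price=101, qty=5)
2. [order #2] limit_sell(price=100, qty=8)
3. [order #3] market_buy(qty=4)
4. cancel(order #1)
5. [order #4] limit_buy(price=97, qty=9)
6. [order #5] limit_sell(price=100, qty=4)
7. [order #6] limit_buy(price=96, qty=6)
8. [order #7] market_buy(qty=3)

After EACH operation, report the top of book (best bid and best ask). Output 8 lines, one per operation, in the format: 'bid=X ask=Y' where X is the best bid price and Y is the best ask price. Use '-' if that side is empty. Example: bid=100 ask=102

After op 1 [order #1] limit_buy(price=101, qty=5): fills=none; bids=[#1:5@101] asks=[-]
After op 2 [order #2] limit_sell(price=100, qty=8): fills=#1x#2:5@101; bids=[-] asks=[#2:3@100]
After op 3 [order #3] market_buy(qty=4): fills=#3x#2:3@100; bids=[-] asks=[-]
After op 4 cancel(order #1): fills=none; bids=[-] asks=[-]
After op 5 [order #4] limit_buy(price=97, qty=9): fills=none; bids=[#4:9@97] asks=[-]
After op 6 [order #5] limit_sell(price=100, qty=4): fills=none; bids=[#4:9@97] asks=[#5:4@100]
After op 7 [order #6] limit_buy(price=96, qty=6): fills=none; bids=[#4:9@97 #6:6@96] asks=[#5:4@100]
After op 8 [order #7] market_buy(qty=3): fills=#7x#5:3@100; bids=[#4:9@97 #6:6@96] asks=[#5:1@100]

Answer: bid=101 ask=-
bid=- ask=100
bid=- ask=-
bid=- ask=-
bid=97 ask=-
bid=97 ask=100
bid=97 ask=100
bid=97 ask=100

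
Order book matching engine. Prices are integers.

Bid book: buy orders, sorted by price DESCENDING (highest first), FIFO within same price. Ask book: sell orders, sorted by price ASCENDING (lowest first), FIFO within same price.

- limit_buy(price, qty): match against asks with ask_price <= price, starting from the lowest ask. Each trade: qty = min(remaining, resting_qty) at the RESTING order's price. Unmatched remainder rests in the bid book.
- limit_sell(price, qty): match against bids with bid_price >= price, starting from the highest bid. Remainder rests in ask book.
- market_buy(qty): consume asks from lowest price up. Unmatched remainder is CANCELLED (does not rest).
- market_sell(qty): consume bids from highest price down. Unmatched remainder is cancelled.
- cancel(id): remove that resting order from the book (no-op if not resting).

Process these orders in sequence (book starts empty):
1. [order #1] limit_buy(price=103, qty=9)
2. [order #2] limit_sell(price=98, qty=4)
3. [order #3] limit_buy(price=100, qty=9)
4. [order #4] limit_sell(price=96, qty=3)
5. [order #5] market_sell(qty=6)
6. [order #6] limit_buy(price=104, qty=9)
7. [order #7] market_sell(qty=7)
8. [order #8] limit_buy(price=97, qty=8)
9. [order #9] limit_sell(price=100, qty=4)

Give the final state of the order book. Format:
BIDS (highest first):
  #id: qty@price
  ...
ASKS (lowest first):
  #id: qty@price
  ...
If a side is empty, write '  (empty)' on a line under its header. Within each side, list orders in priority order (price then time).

After op 1 [order #1] limit_buy(price=103, qty=9): fills=none; bids=[#1:9@103] asks=[-]
After op 2 [order #2] limit_sell(price=98, qty=4): fills=#1x#2:4@103; bids=[#1:5@103] asks=[-]
After op 3 [order #3] limit_buy(price=100, qty=9): fills=none; bids=[#1:5@103 #3:9@100] asks=[-]
After op 4 [order #4] limit_sell(price=96, qty=3): fills=#1x#4:3@103; bids=[#1:2@103 #3:9@100] asks=[-]
After op 5 [order #5] market_sell(qty=6): fills=#1x#5:2@103 #3x#5:4@100; bids=[#3:5@100] asks=[-]
After op 6 [order #6] limit_buy(price=104, qty=9): fills=none; bids=[#6:9@104 #3:5@100] asks=[-]
After op 7 [order #7] market_sell(qty=7): fills=#6x#7:7@104; bids=[#6:2@104 #3:5@100] asks=[-]
After op 8 [order #8] limit_buy(price=97, qty=8): fills=none; bids=[#6:2@104 #3:5@100 #8:8@97] asks=[-]
After op 9 [order #9] limit_sell(price=100, qty=4): fills=#6x#9:2@104 #3x#9:2@100; bids=[#3:3@100 #8:8@97] asks=[-]

Answer: BIDS (highest first):
  #3: 3@100
  #8: 8@97
ASKS (lowest first):
  (empty)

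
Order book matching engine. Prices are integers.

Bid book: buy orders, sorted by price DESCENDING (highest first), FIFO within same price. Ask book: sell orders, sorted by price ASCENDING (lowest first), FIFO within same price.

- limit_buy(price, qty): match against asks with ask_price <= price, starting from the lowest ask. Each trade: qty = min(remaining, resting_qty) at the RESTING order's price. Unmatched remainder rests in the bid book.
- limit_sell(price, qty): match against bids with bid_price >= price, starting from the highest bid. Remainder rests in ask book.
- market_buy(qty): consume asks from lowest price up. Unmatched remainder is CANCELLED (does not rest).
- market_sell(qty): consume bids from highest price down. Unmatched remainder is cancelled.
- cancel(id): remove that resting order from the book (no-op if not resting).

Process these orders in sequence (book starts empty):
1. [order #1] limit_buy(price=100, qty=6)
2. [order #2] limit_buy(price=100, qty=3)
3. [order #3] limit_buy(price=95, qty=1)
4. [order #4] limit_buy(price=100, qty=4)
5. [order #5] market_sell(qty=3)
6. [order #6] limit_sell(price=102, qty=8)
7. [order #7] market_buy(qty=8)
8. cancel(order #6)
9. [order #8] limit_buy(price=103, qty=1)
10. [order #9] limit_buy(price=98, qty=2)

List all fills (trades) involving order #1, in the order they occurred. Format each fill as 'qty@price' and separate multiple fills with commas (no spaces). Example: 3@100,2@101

Answer: 3@100

Derivation:
After op 1 [order #1] limit_buy(price=100, qty=6): fills=none; bids=[#1:6@100] asks=[-]
After op 2 [order #2] limit_buy(price=100, qty=3): fills=none; bids=[#1:6@100 #2:3@100] asks=[-]
After op 3 [order #3] limit_buy(price=95, qty=1): fills=none; bids=[#1:6@100 #2:3@100 #3:1@95] asks=[-]
After op 4 [order #4] limit_buy(price=100, qty=4): fills=none; bids=[#1:6@100 #2:3@100 #4:4@100 #3:1@95] asks=[-]
After op 5 [order #5] market_sell(qty=3): fills=#1x#5:3@100; bids=[#1:3@100 #2:3@100 #4:4@100 #3:1@95] asks=[-]
After op 6 [order #6] limit_sell(price=102, qty=8): fills=none; bids=[#1:3@100 #2:3@100 #4:4@100 #3:1@95] asks=[#6:8@102]
After op 7 [order #7] market_buy(qty=8): fills=#7x#6:8@102; bids=[#1:3@100 #2:3@100 #4:4@100 #3:1@95] asks=[-]
After op 8 cancel(order #6): fills=none; bids=[#1:3@100 #2:3@100 #4:4@100 #3:1@95] asks=[-]
After op 9 [order #8] limit_buy(price=103, qty=1): fills=none; bids=[#8:1@103 #1:3@100 #2:3@100 #4:4@100 #3:1@95] asks=[-]
After op 10 [order #9] limit_buy(price=98, qty=2): fills=none; bids=[#8:1@103 #1:3@100 #2:3@100 #4:4@100 #9:2@98 #3:1@95] asks=[-]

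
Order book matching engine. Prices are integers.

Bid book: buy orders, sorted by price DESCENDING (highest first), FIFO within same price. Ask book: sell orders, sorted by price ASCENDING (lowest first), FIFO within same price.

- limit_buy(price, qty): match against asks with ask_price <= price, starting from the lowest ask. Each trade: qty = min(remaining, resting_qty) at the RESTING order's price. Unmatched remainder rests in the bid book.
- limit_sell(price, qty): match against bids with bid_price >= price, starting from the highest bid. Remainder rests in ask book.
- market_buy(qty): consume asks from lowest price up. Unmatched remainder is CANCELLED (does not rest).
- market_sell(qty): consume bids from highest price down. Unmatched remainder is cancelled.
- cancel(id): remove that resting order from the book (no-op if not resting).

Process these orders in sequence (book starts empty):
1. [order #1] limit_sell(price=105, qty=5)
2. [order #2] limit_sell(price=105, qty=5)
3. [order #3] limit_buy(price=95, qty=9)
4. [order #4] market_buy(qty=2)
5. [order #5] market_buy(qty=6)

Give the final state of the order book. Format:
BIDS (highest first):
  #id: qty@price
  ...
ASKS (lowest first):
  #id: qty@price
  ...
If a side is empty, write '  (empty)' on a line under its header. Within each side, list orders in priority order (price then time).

After op 1 [order #1] limit_sell(price=105, qty=5): fills=none; bids=[-] asks=[#1:5@105]
After op 2 [order #2] limit_sell(price=105, qty=5): fills=none; bids=[-] asks=[#1:5@105 #2:5@105]
After op 3 [order #3] limit_buy(price=95, qty=9): fills=none; bids=[#3:9@95] asks=[#1:5@105 #2:5@105]
After op 4 [order #4] market_buy(qty=2): fills=#4x#1:2@105; bids=[#3:9@95] asks=[#1:3@105 #2:5@105]
After op 5 [order #5] market_buy(qty=6): fills=#5x#1:3@105 #5x#2:3@105; bids=[#3:9@95] asks=[#2:2@105]

Answer: BIDS (highest first):
  #3: 9@95
ASKS (lowest first):
  #2: 2@105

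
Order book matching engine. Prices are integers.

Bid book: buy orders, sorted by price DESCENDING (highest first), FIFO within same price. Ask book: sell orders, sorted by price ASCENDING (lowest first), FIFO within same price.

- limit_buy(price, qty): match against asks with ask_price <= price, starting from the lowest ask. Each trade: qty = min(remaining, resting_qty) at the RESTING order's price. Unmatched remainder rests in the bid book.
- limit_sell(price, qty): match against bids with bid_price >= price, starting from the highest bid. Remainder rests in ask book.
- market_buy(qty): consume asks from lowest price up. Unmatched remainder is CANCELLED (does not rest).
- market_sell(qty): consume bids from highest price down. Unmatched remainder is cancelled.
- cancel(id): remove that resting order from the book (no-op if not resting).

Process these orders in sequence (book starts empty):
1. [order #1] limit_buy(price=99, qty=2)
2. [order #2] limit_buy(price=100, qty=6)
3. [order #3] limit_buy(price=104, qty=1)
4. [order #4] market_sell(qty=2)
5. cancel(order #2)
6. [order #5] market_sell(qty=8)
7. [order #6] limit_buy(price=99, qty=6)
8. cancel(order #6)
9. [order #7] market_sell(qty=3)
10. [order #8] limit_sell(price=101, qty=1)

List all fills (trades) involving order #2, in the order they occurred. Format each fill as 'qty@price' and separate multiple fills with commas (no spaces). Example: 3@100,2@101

Answer: 1@100

Derivation:
After op 1 [order #1] limit_buy(price=99, qty=2): fills=none; bids=[#1:2@99] asks=[-]
After op 2 [order #2] limit_buy(price=100, qty=6): fills=none; bids=[#2:6@100 #1:2@99] asks=[-]
After op 3 [order #3] limit_buy(price=104, qty=1): fills=none; bids=[#3:1@104 #2:6@100 #1:2@99] asks=[-]
After op 4 [order #4] market_sell(qty=2): fills=#3x#4:1@104 #2x#4:1@100; bids=[#2:5@100 #1:2@99] asks=[-]
After op 5 cancel(order #2): fills=none; bids=[#1:2@99] asks=[-]
After op 6 [order #5] market_sell(qty=8): fills=#1x#5:2@99; bids=[-] asks=[-]
After op 7 [order #6] limit_buy(price=99, qty=6): fills=none; bids=[#6:6@99] asks=[-]
After op 8 cancel(order #6): fills=none; bids=[-] asks=[-]
After op 9 [order #7] market_sell(qty=3): fills=none; bids=[-] asks=[-]
After op 10 [order #8] limit_sell(price=101, qty=1): fills=none; bids=[-] asks=[#8:1@101]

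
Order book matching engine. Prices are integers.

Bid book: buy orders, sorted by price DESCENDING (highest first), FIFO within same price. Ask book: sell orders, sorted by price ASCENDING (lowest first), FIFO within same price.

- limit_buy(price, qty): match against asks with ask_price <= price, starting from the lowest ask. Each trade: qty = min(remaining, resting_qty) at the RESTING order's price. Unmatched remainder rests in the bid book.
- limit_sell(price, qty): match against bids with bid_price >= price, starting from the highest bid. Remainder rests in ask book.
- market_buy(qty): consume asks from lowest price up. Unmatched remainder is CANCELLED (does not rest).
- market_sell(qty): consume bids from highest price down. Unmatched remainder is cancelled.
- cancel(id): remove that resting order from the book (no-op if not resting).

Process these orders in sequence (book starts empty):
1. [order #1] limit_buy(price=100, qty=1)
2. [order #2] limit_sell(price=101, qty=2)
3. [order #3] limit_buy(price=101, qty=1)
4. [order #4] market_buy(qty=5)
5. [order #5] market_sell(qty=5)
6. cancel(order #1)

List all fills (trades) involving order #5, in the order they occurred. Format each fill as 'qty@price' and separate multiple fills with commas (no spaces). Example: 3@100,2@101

After op 1 [order #1] limit_buy(price=100, qty=1): fills=none; bids=[#1:1@100] asks=[-]
After op 2 [order #2] limit_sell(price=101, qty=2): fills=none; bids=[#1:1@100] asks=[#2:2@101]
After op 3 [order #3] limit_buy(price=101, qty=1): fills=#3x#2:1@101; bids=[#1:1@100] asks=[#2:1@101]
After op 4 [order #4] market_buy(qty=5): fills=#4x#2:1@101; bids=[#1:1@100] asks=[-]
After op 5 [order #5] market_sell(qty=5): fills=#1x#5:1@100; bids=[-] asks=[-]
After op 6 cancel(order #1): fills=none; bids=[-] asks=[-]

Answer: 1@100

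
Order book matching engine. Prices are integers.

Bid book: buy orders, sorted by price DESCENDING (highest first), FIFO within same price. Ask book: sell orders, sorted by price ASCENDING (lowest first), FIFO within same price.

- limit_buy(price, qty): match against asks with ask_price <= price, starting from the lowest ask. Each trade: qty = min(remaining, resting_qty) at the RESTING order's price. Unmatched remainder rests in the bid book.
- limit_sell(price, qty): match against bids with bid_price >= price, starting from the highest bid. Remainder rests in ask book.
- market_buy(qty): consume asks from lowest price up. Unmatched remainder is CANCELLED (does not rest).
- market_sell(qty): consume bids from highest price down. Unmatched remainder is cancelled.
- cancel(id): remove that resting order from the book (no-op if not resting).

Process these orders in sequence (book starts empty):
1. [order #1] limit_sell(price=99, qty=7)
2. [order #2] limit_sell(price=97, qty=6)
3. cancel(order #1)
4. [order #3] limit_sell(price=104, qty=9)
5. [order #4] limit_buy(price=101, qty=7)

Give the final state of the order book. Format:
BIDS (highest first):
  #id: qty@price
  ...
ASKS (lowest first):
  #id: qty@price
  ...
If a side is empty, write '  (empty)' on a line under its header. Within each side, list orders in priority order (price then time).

Answer: BIDS (highest first):
  #4: 1@101
ASKS (lowest first):
  #3: 9@104

Derivation:
After op 1 [order #1] limit_sell(price=99, qty=7): fills=none; bids=[-] asks=[#1:7@99]
After op 2 [order #2] limit_sell(price=97, qty=6): fills=none; bids=[-] asks=[#2:6@97 #1:7@99]
After op 3 cancel(order #1): fills=none; bids=[-] asks=[#2:6@97]
After op 4 [order #3] limit_sell(price=104, qty=9): fills=none; bids=[-] asks=[#2:6@97 #3:9@104]
After op 5 [order #4] limit_buy(price=101, qty=7): fills=#4x#2:6@97; bids=[#4:1@101] asks=[#3:9@104]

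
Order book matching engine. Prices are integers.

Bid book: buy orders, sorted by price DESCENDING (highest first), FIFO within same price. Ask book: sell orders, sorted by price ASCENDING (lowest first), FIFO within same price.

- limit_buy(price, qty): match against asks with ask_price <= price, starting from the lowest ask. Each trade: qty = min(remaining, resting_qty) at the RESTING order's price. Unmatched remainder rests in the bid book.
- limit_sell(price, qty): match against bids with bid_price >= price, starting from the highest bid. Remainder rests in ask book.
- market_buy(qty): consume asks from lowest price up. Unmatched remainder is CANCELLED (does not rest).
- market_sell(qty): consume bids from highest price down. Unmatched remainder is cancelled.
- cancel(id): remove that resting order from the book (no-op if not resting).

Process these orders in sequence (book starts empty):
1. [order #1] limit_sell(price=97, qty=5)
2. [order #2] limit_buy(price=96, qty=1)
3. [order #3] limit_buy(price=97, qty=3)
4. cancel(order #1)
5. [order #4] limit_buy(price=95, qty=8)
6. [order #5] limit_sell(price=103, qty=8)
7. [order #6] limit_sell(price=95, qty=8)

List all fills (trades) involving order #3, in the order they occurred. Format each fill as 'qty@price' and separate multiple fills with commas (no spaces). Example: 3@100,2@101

After op 1 [order #1] limit_sell(price=97, qty=5): fills=none; bids=[-] asks=[#1:5@97]
After op 2 [order #2] limit_buy(price=96, qty=1): fills=none; bids=[#2:1@96] asks=[#1:5@97]
After op 3 [order #3] limit_buy(price=97, qty=3): fills=#3x#1:3@97; bids=[#2:1@96] asks=[#1:2@97]
After op 4 cancel(order #1): fills=none; bids=[#2:1@96] asks=[-]
After op 5 [order #4] limit_buy(price=95, qty=8): fills=none; bids=[#2:1@96 #4:8@95] asks=[-]
After op 6 [order #5] limit_sell(price=103, qty=8): fills=none; bids=[#2:1@96 #4:8@95] asks=[#5:8@103]
After op 7 [order #6] limit_sell(price=95, qty=8): fills=#2x#6:1@96 #4x#6:7@95; bids=[#4:1@95] asks=[#5:8@103]

Answer: 3@97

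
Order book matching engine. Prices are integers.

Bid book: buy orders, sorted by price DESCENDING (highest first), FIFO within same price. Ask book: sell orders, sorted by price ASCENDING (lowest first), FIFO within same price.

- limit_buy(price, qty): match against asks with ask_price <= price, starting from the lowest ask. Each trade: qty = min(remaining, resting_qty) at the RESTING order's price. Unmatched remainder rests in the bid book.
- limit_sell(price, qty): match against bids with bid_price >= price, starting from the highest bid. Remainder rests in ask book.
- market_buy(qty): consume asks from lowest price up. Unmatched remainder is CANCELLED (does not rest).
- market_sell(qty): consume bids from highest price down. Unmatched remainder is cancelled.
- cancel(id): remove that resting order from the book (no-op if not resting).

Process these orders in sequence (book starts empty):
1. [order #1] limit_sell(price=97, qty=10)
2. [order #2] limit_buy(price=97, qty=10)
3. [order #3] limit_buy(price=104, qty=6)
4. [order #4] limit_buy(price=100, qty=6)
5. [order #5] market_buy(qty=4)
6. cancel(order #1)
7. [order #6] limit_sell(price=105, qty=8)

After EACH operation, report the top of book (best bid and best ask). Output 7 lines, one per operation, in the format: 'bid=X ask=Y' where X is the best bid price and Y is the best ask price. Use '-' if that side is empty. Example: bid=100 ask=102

After op 1 [order #1] limit_sell(price=97, qty=10): fills=none; bids=[-] asks=[#1:10@97]
After op 2 [order #2] limit_buy(price=97, qty=10): fills=#2x#1:10@97; bids=[-] asks=[-]
After op 3 [order #3] limit_buy(price=104, qty=6): fills=none; bids=[#3:6@104] asks=[-]
After op 4 [order #4] limit_buy(price=100, qty=6): fills=none; bids=[#3:6@104 #4:6@100] asks=[-]
After op 5 [order #5] market_buy(qty=4): fills=none; bids=[#3:6@104 #4:6@100] asks=[-]
After op 6 cancel(order #1): fills=none; bids=[#3:6@104 #4:6@100] asks=[-]
After op 7 [order #6] limit_sell(price=105, qty=8): fills=none; bids=[#3:6@104 #4:6@100] asks=[#6:8@105]

Answer: bid=- ask=97
bid=- ask=-
bid=104 ask=-
bid=104 ask=-
bid=104 ask=-
bid=104 ask=-
bid=104 ask=105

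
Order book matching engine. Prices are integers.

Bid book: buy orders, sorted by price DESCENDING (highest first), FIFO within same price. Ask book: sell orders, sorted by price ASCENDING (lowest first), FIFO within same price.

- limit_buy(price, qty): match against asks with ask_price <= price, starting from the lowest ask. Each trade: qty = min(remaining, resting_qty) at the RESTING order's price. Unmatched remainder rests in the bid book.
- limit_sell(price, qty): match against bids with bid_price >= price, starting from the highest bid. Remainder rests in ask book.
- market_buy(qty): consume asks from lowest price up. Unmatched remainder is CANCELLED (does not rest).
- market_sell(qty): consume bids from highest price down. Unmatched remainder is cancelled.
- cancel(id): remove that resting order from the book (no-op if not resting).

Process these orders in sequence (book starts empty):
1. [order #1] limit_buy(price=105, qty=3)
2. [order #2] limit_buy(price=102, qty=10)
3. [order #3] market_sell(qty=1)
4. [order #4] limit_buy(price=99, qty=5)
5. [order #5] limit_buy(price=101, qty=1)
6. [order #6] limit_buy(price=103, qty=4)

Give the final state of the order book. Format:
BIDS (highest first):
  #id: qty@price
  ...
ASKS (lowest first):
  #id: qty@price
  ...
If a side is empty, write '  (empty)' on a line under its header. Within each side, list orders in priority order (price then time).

Answer: BIDS (highest first):
  #1: 2@105
  #6: 4@103
  #2: 10@102
  #5: 1@101
  #4: 5@99
ASKS (lowest first):
  (empty)

Derivation:
After op 1 [order #1] limit_buy(price=105, qty=3): fills=none; bids=[#1:3@105] asks=[-]
After op 2 [order #2] limit_buy(price=102, qty=10): fills=none; bids=[#1:3@105 #2:10@102] asks=[-]
After op 3 [order #3] market_sell(qty=1): fills=#1x#3:1@105; bids=[#1:2@105 #2:10@102] asks=[-]
After op 4 [order #4] limit_buy(price=99, qty=5): fills=none; bids=[#1:2@105 #2:10@102 #4:5@99] asks=[-]
After op 5 [order #5] limit_buy(price=101, qty=1): fills=none; bids=[#1:2@105 #2:10@102 #5:1@101 #4:5@99] asks=[-]
After op 6 [order #6] limit_buy(price=103, qty=4): fills=none; bids=[#1:2@105 #6:4@103 #2:10@102 #5:1@101 #4:5@99] asks=[-]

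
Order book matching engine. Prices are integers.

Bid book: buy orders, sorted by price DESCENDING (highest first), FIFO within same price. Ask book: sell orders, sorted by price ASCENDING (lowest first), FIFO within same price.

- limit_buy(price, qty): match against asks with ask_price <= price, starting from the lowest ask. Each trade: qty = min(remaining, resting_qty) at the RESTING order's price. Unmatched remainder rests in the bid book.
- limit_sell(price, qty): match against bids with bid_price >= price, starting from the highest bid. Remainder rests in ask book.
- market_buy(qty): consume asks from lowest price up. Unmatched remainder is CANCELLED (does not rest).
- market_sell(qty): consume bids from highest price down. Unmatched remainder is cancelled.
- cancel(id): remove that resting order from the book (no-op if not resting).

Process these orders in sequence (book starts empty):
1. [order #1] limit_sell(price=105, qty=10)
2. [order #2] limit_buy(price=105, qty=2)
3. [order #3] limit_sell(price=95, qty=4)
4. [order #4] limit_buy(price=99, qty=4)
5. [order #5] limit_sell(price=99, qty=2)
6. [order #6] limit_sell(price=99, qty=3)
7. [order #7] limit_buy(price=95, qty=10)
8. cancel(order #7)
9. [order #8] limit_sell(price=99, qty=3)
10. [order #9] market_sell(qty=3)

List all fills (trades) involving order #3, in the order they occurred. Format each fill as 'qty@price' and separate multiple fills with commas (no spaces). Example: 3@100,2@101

After op 1 [order #1] limit_sell(price=105, qty=10): fills=none; bids=[-] asks=[#1:10@105]
After op 2 [order #2] limit_buy(price=105, qty=2): fills=#2x#1:2@105; bids=[-] asks=[#1:8@105]
After op 3 [order #3] limit_sell(price=95, qty=4): fills=none; bids=[-] asks=[#3:4@95 #1:8@105]
After op 4 [order #4] limit_buy(price=99, qty=4): fills=#4x#3:4@95; bids=[-] asks=[#1:8@105]
After op 5 [order #5] limit_sell(price=99, qty=2): fills=none; bids=[-] asks=[#5:2@99 #1:8@105]
After op 6 [order #6] limit_sell(price=99, qty=3): fills=none; bids=[-] asks=[#5:2@99 #6:3@99 #1:8@105]
After op 7 [order #7] limit_buy(price=95, qty=10): fills=none; bids=[#7:10@95] asks=[#5:2@99 #6:3@99 #1:8@105]
After op 8 cancel(order #7): fills=none; bids=[-] asks=[#5:2@99 #6:3@99 #1:8@105]
After op 9 [order #8] limit_sell(price=99, qty=3): fills=none; bids=[-] asks=[#5:2@99 #6:3@99 #8:3@99 #1:8@105]
After op 10 [order #9] market_sell(qty=3): fills=none; bids=[-] asks=[#5:2@99 #6:3@99 #8:3@99 #1:8@105]

Answer: 4@95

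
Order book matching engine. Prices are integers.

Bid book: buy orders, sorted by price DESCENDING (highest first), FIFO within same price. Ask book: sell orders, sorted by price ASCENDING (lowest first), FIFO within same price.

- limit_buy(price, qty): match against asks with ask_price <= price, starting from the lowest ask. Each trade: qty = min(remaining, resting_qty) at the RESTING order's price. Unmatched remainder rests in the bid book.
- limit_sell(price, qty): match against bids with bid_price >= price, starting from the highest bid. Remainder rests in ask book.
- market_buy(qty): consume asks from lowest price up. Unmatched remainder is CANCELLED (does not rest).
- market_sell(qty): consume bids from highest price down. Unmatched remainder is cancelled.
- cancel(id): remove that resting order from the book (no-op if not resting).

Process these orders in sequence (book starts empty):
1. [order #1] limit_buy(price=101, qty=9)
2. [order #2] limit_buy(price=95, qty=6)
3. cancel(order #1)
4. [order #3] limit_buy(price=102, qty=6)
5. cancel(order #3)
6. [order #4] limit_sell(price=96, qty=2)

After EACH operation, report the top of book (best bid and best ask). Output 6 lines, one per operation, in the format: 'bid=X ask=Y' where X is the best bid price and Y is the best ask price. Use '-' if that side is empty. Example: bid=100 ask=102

Answer: bid=101 ask=-
bid=101 ask=-
bid=95 ask=-
bid=102 ask=-
bid=95 ask=-
bid=95 ask=96

Derivation:
After op 1 [order #1] limit_buy(price=101, qty=9): fills=none; bids=[#1:9@101] asks=[-]
After op 2 [order #2] limit_buy(price=95, qty=6): fills=none; bids=[#1:9@101 #2:6@95] asks=[-]
After op 3 cancel(order #1): fills=none; bids=[#2:6@95] asks=[-]
After op 4 [order #3] limit_buy(price=102, qty=6): fills=none; bids=[#3:6@102 #2:6@95] asks=[-]
After op 5 cancel(order #3): fills=none; bids=[#2:6@95] asks=[-]
After op 6 [order #4] limit_sell(price=96, qty=2): fills=none; bids=[#2:6@95] asks=[#4:2@96]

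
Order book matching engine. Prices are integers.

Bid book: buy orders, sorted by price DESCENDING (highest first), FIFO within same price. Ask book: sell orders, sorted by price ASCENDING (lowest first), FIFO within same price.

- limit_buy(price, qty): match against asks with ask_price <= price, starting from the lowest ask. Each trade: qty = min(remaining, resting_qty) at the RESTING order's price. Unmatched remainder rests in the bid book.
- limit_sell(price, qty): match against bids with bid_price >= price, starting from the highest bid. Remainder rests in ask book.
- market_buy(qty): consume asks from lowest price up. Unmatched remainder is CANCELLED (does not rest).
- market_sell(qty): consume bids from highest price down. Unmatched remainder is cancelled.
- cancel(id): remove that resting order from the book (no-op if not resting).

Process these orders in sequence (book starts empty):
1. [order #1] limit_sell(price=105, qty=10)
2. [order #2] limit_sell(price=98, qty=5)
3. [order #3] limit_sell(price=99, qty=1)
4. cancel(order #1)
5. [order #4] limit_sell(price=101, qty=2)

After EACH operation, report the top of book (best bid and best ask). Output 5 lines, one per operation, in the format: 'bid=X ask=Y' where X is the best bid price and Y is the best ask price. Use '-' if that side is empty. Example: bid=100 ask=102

After op 1 [order #1] limit_sell(price=105, qty=10): fills=none; bids=[-] asks=[#1:10@105]
After op 2 [order #2] limit_sell(price=98, qty=5): fills=none; bids=[-] asks=[#2:5@98 #1:10@105]
After op 3 [order #3] limit_sell(price=99, qty=1): fills=none; bids=[-] asks=[#2:5@98 #3:1@99 #1:10@105]
After op 4 cancel(order #1): fills=none; bids=[-] asks=[#2:5@98 #3:1@99]
After op 5 [order #4] limit_sell(price=101, qty=2): fills=none; bids=[-] asks=[#2:5@98 #3:1@99 #4:2@101]

Answer: bid=- ask=105
bid=- ask=98
bid=- ask=98
bid=- ask=98
bid=- ask=98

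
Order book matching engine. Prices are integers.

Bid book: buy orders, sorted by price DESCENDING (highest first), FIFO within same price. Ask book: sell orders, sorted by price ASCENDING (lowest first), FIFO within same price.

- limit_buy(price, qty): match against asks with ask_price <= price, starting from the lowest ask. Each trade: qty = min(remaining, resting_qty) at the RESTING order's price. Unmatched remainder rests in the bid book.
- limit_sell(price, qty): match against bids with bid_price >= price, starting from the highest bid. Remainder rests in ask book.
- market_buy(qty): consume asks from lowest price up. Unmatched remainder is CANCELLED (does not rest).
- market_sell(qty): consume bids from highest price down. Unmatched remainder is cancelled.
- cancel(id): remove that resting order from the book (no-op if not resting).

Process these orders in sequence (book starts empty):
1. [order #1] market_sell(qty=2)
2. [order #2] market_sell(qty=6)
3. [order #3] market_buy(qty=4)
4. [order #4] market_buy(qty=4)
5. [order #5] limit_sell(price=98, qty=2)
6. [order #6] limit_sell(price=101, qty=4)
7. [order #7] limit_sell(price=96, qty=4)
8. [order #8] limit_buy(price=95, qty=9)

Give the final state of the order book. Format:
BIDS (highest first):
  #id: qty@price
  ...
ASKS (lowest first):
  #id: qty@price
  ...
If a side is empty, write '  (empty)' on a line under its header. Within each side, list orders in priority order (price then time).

Answer: BIDS (highest first):
  #8: 9@95
ASKS (lowest first):
  #7: 4@96
  #5: 2@98
  #6: 4@101

Derivation:
After op 1 [order #1] market_sell(qty=2): fills=none; bids=[-] asks=[-]
After op 2 [order #2] market_sell(qty=6): fills=none; bids=[-] asks=[-]
After op 3 [order #3] market_buy(qty=4): fills=none; bids=[-] asks=[-]
After op 4 [order #4] market_buy(qty=4): fills=none; bids=[-] asks=[-]
After op 5 [order #5] limit_sell(price=98, qty=2): fills=none; bids=[-] asks=[#5:2@98]
After op 6 [order #6] limit_sell(price=101, qty=4): fills=none; bids=[-] asks=[#5:2@98 #6:4@101]
After op 7 [order #7] limit_sell(price=96, qty=4): fills=none; bids=[-] asks=[#7:4@96 #5:2@98 #6:4@101]
After op 8 [order #8] limit_buy(price=95, qty=9): fills=none; bids=[#8:9@95] asks=[#7:4@96 #5:2@98 #6:4@101]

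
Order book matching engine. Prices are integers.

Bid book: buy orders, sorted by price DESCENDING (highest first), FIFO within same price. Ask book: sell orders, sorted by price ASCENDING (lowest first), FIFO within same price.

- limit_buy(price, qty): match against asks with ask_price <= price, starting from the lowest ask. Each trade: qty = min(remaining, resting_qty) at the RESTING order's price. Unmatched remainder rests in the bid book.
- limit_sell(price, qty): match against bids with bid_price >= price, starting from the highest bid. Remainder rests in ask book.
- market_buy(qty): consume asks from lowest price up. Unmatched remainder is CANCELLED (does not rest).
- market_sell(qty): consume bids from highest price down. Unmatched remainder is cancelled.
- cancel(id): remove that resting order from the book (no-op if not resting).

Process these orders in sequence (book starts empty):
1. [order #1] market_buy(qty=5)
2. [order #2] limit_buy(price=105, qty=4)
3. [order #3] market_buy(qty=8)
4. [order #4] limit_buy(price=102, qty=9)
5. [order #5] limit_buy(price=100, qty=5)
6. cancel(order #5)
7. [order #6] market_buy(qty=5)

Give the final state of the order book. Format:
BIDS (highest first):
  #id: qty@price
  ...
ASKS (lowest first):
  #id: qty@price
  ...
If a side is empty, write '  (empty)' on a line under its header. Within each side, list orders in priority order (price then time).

Answer: BIDS (highest first):
  #2: 4@105
  #4: 9@102
ASKS (lowest first):
  (empty)

Derivation:
After op 1 [order #1] market_buy(qty=5): fills=none; bids=[-] asks=[-]
After op 2 [order #2] limit_buy(price=105, qty=4): fills=none; bids=[#2:4@105] asks=[-]
After op 3 [order #3] market_buy(qty=8): fills=none; bids=[#2:4@105] asks=[-]
After op 4 [order #4] limit_buy(price=102, qty=9): fills=none; bids=[#2:4@105 #4:9@102] asks=[-]
After op 5 [order #5] limit_buy(price=100, qty=5): fills=none; bids=[#2:4@105 #4:9@102 #5:5@100] asks=[-]
After op 6 cancel(order #5): fills=none; bids=[#2:4@105 #4:9@102] asks=[-]
After op 7 [order #6] market_buy(qty=5): fills=none; bids=[#2:4@105 #4:9@102] asks=[-]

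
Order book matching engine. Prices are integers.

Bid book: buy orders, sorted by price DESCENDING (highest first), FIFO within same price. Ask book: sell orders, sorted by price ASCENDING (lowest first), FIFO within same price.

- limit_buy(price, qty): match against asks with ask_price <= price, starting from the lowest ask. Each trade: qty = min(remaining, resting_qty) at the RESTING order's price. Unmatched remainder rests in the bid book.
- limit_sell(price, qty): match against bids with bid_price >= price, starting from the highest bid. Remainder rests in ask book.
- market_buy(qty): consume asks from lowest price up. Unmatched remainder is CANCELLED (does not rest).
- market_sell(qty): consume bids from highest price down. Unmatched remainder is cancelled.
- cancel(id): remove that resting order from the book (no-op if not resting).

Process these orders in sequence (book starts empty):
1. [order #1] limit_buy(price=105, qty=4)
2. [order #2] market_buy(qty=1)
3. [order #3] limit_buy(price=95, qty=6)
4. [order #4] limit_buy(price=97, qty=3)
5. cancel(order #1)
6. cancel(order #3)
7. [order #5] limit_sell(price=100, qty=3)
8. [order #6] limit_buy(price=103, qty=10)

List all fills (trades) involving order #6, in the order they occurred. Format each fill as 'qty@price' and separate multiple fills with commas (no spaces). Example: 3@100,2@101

After op 1 [order #1] limit_buy(price=105, qty=4): fills=none; bids=[#1:4@105] asks=[-]
After op 2 [order #2] market_buy(qty=1): fills=none; bids=[#1:4@105] asks=[-]
After op 3 [order #3] limit_buy(price=95, qty=6): fills=none; bids=[#1:4@105 #3:6@95] asks=[-]
After op 4 [order #4] limit_buy(price=97, qty=3): fills=none; bids=[#1:4@105 #4:3@97 #3:6@95] asks=[-]
After op 5 cancel(order #1): fills=none; bids=[#4:3@97 #3:6@95] asks=[-]
After op 6 cancel(order #3): fills=none; bids=[#4:3@97] asks=[-]
After op 7 [order #5] limit_sell(price=100, qty=3): fills=none; bids=[#4:3@97] asks=[#5:3@100]
After op 8 [order #6] limit_buy(price=103, qty=10): fills=#6x#5:3@100; bids=[#6:7@103 #4:3@97] asks=[-]

Answer: 3@100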